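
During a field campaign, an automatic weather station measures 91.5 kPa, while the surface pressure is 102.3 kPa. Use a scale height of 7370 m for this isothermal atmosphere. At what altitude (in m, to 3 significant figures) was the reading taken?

z ≈ 822 m

Invert the barometric formula: z = H ln(P₀/P).
P₀/P = 102.3/91.5 = 1.1180; ln(1.1180) = 0.11154.
z = 7370.0 × 0.11154 = 822.05 m.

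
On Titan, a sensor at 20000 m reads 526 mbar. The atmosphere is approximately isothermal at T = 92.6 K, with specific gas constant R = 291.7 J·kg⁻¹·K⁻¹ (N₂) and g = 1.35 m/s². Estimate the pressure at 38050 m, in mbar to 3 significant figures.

P ≈ 213 mbar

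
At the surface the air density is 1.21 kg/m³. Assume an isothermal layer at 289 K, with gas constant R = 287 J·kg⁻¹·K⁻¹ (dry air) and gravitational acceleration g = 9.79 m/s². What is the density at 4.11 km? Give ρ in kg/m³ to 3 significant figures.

Scale height: H = RT/g = 287 × 289 / 9.79 = 8472.2 m.
In an isothermal atmosphere, density decays like pressure: ρ = ρ₀ exp(−z/H).
z/H = 4110.0/8472.2 = 0.48512; exp(−0.48512) = 0.61562.
ρ = 1.21 × 0.61562 = 0.74490 kg/m³.

ρ ≈ 0.745 kg/m³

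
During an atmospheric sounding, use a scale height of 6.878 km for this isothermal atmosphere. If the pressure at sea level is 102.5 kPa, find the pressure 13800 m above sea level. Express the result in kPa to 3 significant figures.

P ≈ 13.8 kPa

Barometric formula: P = P₀ exp(−z/H).
z/H = 13800/6878.0 = 2.0064; exp(−2.0064) = 0.13447.
P = 102.5 × 0.13447 = 13.783 kPa.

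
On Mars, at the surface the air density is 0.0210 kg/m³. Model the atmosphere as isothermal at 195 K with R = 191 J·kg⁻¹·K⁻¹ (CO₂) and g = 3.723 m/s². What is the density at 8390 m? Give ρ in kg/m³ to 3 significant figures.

Scale height: H = RT/g = 191 × 195 / 3.723 = 10004 m.
In an isothermal atmosphere, density decays like pressure: ρ = ρ₀ exp(−z/H).
z/H = 8390.0/10004 = 0.83866; exp(−0.83866) = 0.43229.
ρ = 0.0210 × 0.43229 = 0.0090781 kg/m³.

ρ ≈ 0.00908 kg/m³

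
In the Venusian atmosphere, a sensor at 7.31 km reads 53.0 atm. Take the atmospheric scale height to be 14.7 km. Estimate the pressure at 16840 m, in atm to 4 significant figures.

P ≈ 27.72 atm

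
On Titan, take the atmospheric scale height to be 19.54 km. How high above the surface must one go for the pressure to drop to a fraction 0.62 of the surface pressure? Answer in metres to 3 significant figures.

Set P/P₀ = exp(−z/H) = 0.62, so z = −H ln(0.62).
−ln(0.62) = 0.47804; z = 19540 × 0.47804 = 9340.9 m.

z ≈ 9340 m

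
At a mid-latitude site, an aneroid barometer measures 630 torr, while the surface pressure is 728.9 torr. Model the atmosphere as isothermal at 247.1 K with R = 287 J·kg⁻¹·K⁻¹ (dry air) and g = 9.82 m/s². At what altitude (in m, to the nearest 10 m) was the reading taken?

z ≈ 1050 m

Scale height: H = RT/g = 287 × 247.1 / 9.82 = 7221.8 m.
Invert the barometric formula: z = H ln(P₀/P).
P₀/P = 728.9/630 = 1.1570; ln(1.1570) = 0.14583.
z = 7221.8 × 0.14583 = 1053.2 m.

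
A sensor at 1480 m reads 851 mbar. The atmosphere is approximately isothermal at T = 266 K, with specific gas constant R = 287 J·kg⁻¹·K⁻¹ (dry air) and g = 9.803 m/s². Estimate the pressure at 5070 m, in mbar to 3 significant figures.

P ≈ 537 mbar

Scale height: H = RT/g = 287 × 266 / 9.803 = 7787.6 m.
Between two levels, P₂ = P₁ exp(−Δz/H) with Δz = z₂ − z₁.
Δz = 5070.0 − 1480.0 = 3590.0 m; Δz/H = 3590.0/7787.6 = 0.46099.
P₂ = 851 × exp(−0.46099) = 851 × 0.63066 = 536.69 mbar.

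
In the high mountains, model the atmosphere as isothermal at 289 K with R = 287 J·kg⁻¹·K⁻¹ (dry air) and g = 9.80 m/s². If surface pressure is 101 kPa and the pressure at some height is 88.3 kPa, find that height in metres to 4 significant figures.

z ≈ 1137 m

Scale height: H = RT/g = 287 × 289 / 9.80 = 8463.6 m.
Invert the barometric formula: z = H ln(P₀/P).
P₀/P = 101/88.3 = 1.1438; ln(1.1438) = 0.13436.
z = 8463.6 × 0.13436 = 1137.2 m.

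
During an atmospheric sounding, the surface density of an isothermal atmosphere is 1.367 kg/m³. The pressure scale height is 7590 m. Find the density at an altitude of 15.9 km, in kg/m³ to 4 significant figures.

In an isothermal atmosphere, density decays like pressure: ρ = ρ₀ exp(−z/H).
z/H = 15900/7590.0 = 2.0949; exp(−2.0949) = 0.12308.
ρ = 1.367 × 0.12308 = 0.16825 kg/m³.

ρ ≈ 0.1683 kg/m³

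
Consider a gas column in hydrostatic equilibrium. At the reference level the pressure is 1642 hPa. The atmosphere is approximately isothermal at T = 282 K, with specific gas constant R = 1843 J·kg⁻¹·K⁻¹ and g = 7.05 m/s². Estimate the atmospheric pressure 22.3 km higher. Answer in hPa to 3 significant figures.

Scale height: H = RT/g = 1843 × 282 / 7.05 = 73720 m.
Barometric formula: P = P₀ exp(−z/H).
z/H = 22300/73720 = 0.30250; exp(−0.30250) = 0.73897.
P = 1642 × 0.73897 = 1213.4 hPa.

P ≈ 1210 hPa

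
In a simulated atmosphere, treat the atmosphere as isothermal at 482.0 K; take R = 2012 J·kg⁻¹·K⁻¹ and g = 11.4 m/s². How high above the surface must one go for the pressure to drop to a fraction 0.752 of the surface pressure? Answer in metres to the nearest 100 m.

Scale height: H = RT/g = 2012 × 482.0 / 11.4 = 85069 m.
Set P/P₀ = exp(−z/H) = 0.752, so z = −H ln(0.752).
−ln(0.752) = 0.28502; z = 85069 × 0.28502 = 24246 m.

z ≈ 24200 m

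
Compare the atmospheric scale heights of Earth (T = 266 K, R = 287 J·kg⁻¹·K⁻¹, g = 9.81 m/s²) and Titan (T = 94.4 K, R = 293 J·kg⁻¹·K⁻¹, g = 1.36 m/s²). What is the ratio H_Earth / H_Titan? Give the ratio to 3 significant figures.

H = RT/g for each body.
H_Earth = 287 × 266 / 9.81 = 7782.1 m.
H_Titan = 293 × 94.4 / 1.36 = 20338 m.
H_Earth/H_Titan = 7782.1/20338 = 0.38264.

H_Earth/H_Titan ≈ 0.383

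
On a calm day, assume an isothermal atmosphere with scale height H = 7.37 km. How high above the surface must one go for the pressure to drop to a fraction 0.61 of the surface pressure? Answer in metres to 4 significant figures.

z ≈ 3643 m

Set P/P₀ = exp(−z/H) = 0.61, so z = −H ln(0.61).
−ln(0.61) = 0.49430; z = 7370.0 × 0.49430 = 3643.0 m.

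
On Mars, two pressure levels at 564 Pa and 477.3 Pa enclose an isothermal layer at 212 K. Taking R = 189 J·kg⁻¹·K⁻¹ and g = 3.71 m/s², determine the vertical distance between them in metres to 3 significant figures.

Δz ≈ 1800 m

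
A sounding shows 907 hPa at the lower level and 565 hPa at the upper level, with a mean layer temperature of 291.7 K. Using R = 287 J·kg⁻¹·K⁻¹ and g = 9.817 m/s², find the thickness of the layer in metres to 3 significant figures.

Hypsometric equation: Δz = (R T̄/g) ln(P₁/P₂).
R T̄/g = 287 × 291.7 / 9.817 = 8527.8 m.
ln(907/565) = ln(1.6053) = 0.47331.
Δz = 8527.8 × 0.47331 = 4036.3 m.

Δz ≈ 4040 m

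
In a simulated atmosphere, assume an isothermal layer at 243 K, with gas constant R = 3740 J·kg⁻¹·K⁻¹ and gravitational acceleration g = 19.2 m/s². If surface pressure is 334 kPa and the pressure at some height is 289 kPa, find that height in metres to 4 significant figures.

z ≈ 6850 m

Scale height: H = RT/g = 3740 × 243 / 19.2 = 47334 m.
Invert the barometric formula: z = H ln(P₀/P).
P₀/P = 334/289 = 1.1557; ln(1.1557) = 0.14471.
z = 47334 × 0.14471 = 6849.7 m.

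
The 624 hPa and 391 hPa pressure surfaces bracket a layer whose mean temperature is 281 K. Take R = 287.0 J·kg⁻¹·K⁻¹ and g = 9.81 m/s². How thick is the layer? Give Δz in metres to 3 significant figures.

Hypsometric equation: Δz = (R T̄/g) ln(P₁/P₂).
R T̄/g = 287.0 × 281 / 9.81 = 8220.9 m.
ln(624/391) = ln(1.5959) = 0.46744.
Δz = 8220.9 × 0.46744 = 3842.8 m.

Δz ≈ 3840 m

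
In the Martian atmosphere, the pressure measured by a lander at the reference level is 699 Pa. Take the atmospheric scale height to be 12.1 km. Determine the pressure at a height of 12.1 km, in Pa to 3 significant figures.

P ≈ 257 Pa

Barometric formula: P = P₀ exp(−z/H).
z/H = 12100/12100 = 1.0000; exp(−1.0000) = 0.36788.
P = 699 × 0.36788 = 257.15 Pa.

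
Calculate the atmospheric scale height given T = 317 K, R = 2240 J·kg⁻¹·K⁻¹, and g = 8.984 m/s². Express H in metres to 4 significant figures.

H ≈ 79040 m

The scale height of an isothermal atmosphere is H = RT/g.
H = 2240 × 317 / 8.984 = 710080/8.984 = 79038 m.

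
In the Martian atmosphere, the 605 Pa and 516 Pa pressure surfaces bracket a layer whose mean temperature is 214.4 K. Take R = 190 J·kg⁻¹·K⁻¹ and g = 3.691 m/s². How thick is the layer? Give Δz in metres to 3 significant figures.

Hypsometric equation: Δz = (R T̄/g) ln(P₁/P₂).
R T̄/g = 190 × 214.4 / 3.691 = 11037 m.
ln(605/516) = ln(1.1725) = 0.15914.
Δz = 11037 × 0.15914 = 1756.4 m.

Δz ≈ 1760 m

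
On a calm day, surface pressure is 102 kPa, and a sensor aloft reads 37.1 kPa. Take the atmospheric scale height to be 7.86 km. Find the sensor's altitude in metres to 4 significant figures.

z ≈ 7949 m

Invert the barometric formula: z = H ln(P₀/P).
P₀/P = 102/37.1 = 2.7493; ln(2.7493) = 1.0113.
z = 7860.0 × 1.0113 = 7948.8 m.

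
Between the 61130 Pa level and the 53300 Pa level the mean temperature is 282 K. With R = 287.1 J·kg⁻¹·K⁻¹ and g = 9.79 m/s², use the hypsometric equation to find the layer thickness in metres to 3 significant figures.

Hypsometric equation: Δz = (R T̄/g) ln(P₁/P₂).
R T̄/g = 287.1 × 282 / 9.79 = 8269.9 m.
ln(61130/53300) = ln(1.1469) = 0.13706.
Δz = 8269.9 × 0.13706 = 1133.5 m.

Δz ≈ 1130 m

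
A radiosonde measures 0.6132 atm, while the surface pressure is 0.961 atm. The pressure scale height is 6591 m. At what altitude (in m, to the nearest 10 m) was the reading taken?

Invert the barometric formula: z = H ln(P₀/P).
P₀/P = 0.961/0.6132 = 1.5672; ln(1.5672) = 0.44929.
z = 6591.0 × 0.44929 = 2961.3 m.

z ≈ 2960 m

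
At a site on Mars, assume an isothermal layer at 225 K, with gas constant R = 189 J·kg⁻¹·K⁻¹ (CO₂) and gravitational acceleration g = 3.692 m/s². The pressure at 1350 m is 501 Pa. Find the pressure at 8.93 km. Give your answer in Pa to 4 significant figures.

Scale height: H = RT/g = 189 × 225 / 3.692 = 11518 m.
Between two levels, P₂ = P₁ exp(−Δz/H) with Δz = z₂ − z₁.
Δz = 8930.0 − 1350.0 = 7580.0 m; Δz/H = 7580.0/11518 = 0.65810.
P₂ = 501 × exp(−0.65810) = 501 × 0.51783 = 259.43 Pa.

P ≈ 259.4 Pa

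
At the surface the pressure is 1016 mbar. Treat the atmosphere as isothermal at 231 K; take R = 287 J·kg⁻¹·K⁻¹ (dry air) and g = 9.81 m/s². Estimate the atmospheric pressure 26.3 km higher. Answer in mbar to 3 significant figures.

Scale height: H = RT/g = 287 × 231 / 9.81 = 6758.1 m.
Barometric formula: P = P₀ exp(−z/H).
z/H = 26300/6758.1 = 3.8916; exp(−3.8916) = 0.020413.
P = 1016 × 0.020413 = 20.740 mbar.

P ≈ 20.7 mbar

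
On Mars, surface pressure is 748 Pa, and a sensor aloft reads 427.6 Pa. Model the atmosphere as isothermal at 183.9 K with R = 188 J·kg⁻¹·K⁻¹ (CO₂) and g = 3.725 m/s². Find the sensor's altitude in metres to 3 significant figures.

Scale height: H = RT/g = 188 × 183.9 / 3.725 = 9281.4 m.
Invert the barometric formula: z = H ln(P₀/P).
P₀/P = 748/427.6 = 1.7493; ln(1.7493) = 0.55922.
z = 9281.4 × 0.55922 = 5190.3 m.

z ≈ 5190 m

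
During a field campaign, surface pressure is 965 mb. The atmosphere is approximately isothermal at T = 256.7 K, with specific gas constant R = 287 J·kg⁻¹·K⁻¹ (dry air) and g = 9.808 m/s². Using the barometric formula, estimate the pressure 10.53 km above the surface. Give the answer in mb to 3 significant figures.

Scale height: H = RT/g = 287 × 256.7 / 9.808 = 7511.5 m.
Barometric formula: P = P₀ exp(−z/H).
z/H = 10530/7511.5 = 1.4019; exp(−1.4019) = 0.24613.
P = 965 × 0.24613 = 237.52 mb.

P ≈ 238 mb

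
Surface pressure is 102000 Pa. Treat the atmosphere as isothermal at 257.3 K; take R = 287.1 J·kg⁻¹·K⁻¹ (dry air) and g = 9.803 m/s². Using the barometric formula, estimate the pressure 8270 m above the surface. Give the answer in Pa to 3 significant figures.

Scale height: H = RT/g = 287.1 × 257.3 / 9.803 = 7535.5 m.
Barometric formula: P = P₀ exp(−z/H).
z/H = 8270.0/7535.5 = 1.0975; exp(−1.0975) = 0.33370.
P = 102000 × 0.33370 = 34037 Pa.

P ≈ 34000 Pa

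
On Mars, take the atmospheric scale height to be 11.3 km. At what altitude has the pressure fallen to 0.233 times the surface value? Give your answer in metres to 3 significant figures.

z ≈ 16500 m

Set P/P₀ = exp(−z/H) = 0.233, so z = −H ln(0.233).
−ln(0.233) = 1.4567; z = 11300 × 1.4567 = 16461 m.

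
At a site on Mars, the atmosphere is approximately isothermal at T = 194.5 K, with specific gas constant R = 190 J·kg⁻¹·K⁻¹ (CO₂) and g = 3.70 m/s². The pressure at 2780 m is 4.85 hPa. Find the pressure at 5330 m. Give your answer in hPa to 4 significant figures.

P ≈ 3.757 hPa

Scale height: H = RT/g = 190 × 194.5 / 3.70 = 9987.8 m.
Between two levels, P₂ = P₁ exp(−Δz/H) with Δz = z₂ − z₁.
Δz = 5330.0 − 2780.0 = 2550.0 m; Δz/H = 2550.0/9987.8 = 0.25531.
P₂ = 4.85 × exp(−0.25531) = 4.85 × 0.77468 = 3.7572 hPa.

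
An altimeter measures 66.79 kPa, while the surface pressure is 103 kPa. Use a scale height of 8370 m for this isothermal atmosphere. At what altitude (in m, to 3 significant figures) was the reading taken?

z ≈ 3630 m

Invert the barometric formula: z = H ln(P₀/P).
P₀/P = 103/66.79 = 1.5421; ln(1.5421) = 0.43315.
z = 8370.0 × 0.43315 = 3625.5 m.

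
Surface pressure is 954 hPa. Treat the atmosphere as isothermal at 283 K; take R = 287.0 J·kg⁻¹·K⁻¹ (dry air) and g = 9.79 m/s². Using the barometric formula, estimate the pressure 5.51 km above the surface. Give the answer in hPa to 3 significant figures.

P ≈ 491 hPa

Scale height: H = RT/g = 287.0 × 283 / 9.79 = 8296.3 m.
Barometric formula: P = P₀ exp(−z/H).
z/H = 5510.0/8296.3 = 0.66415; exp(−0.66415) = 0.51471.
P = 954 × 0.51471 = 491.03 hPa.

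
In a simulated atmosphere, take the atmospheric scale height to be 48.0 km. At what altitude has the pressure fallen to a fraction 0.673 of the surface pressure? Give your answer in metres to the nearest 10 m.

z ≈ 19010 m

Set P/P₀ = exp(−z/H) = 0.673, so z = −H ln(0.673).
−ln(0.673) = 0.39601; z = 48000 × 0.39601 = 19008 m.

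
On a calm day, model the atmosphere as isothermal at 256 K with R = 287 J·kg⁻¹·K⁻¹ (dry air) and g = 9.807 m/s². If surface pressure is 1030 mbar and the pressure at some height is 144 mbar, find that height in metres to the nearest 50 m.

z ≈ 14750 m

Scale height: H = RT/g = 287 × 256 / 9.807 = 7491.8 m.
Invert the barometric formula: z = H ln(P₀/P).
P₀/P = 1030/144 = 7.1528; ln(7.1528) = 1.9675.
z = 7491.8 × 1.9675 = 14740 m.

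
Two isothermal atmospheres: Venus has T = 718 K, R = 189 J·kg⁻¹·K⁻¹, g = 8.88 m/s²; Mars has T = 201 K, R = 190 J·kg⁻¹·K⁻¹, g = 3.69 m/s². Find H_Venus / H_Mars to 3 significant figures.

H_Venus/H_Mars ≈ 1.48

H = RT/g for each body.
H_Venus = 189 × 718 / 8.88 = 15282 m.
H_Mars = 190 × 201 / 3.69 = 10350 m.
H_Venus/H_Mars = 15282/10350 = 1.4765.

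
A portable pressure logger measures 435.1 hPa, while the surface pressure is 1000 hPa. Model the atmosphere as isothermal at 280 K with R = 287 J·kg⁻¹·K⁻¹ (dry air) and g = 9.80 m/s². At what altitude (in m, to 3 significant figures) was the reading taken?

Scale height: H = RT/g = 287 × 280 / 9.80 = 8200.0 m.
Invert the barometric formula: z = H ln(P₀/P).
P₀/P = 1000/435.1 = 2.2983; ln(2.2983) = 0.83217.
z = 8200.0 × 0.83217 = 6823.8 m.

z ≈ 6820 m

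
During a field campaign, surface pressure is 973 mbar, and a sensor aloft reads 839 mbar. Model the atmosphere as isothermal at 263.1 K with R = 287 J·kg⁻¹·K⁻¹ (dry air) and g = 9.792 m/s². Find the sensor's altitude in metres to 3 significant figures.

z ≈ 1140 m

Scale height: H = RT/g = 287 × 263.1 / 9.792 = 7711.4 m.
Invert the barometric formula: z = H ln(P₀/P).
P₀/P = 973/839 = 1.1597; ln(1.1597) = 0.14816.
z = 7711.4 × 0.14816 = 1142.5 m.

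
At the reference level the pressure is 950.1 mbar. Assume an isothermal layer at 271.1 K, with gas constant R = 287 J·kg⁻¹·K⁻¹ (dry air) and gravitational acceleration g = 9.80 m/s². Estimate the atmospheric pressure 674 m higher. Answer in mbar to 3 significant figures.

Scale height: H = RT/g = 287 × 271.1 / 9.80 = 7939.4 m.
Barometric formula: P = P₀ exp(−z/H).
z/H = 674.00/7939.4 = 0.084893; exp(−0.084893) = 0.91861.
P = 950.1 × 0.91861 = 872.77 mbar.

P ≈ 873 mbar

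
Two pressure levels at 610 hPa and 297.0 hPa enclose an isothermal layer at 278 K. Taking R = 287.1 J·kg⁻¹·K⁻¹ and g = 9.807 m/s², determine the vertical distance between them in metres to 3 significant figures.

Δz ≈ 5860 m

Hypsometric equation: Δz = (R T̄/g) ln(P₁/P₂).
R T̄/g = 287.1 × 278 / 9.807 = 8138.5 m.
ln(610/297.0) = ln(2.0539) = 0.71974.
Δz = 8138.5 × 0.71974 = 5857.6 m.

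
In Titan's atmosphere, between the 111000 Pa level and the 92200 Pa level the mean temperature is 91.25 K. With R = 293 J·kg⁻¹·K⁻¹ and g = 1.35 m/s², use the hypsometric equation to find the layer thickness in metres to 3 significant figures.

Hypsometric equation: Δz = (R T̄/g) ln(P₁/P₂).
R T̄/g = 293 × 91.25 / 1.35 = 19805 m.
ln(111000/92200) = ln(1.2039) = 0.18557.
Δz = 19805 × 0.18557 = 3675.2 m.

Δz ≈ 3680 m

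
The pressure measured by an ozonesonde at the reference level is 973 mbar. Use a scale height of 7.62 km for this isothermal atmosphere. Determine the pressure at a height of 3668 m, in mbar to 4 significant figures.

P ≈ 601.3 mbar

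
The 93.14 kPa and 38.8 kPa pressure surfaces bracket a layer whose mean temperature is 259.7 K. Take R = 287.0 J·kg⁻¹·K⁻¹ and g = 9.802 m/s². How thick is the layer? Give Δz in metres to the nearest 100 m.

Δz ≈ 6700 m

Hypsometric equation: Δz = (R T̄/g) ln(P₁/P₂).
R T̄/g = 287.0 × 259.7 / 9.802 = 7603.9 m.
ln(93.14/38.8) = ln(2.4005) = 0.87568.
Δz = 7603.9 × 0.87568 = 6658.6 m.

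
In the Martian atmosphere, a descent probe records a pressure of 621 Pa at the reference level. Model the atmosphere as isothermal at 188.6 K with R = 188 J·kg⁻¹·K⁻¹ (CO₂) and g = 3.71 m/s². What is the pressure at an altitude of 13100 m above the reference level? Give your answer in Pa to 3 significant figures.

P ≈ 158 Pa

Scale height: H = RT/g = 188 × 188.6 / 3.71 = 9557.1 m.
Barometric formula: P = P₀ exp(−z/H).
z/H = 13100/9557.1 = 1.3707; exp(−1.3707) = 0.25393.
P = 621 × 0.25393 = 157.69 Pa.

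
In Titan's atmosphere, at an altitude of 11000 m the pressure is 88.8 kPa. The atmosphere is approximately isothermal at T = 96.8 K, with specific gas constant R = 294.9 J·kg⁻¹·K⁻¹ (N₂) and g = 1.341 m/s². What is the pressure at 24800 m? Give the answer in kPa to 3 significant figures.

Scale height: H = RT/g = 294.9 × 96.8 / 1.341 = 21287 m.
Between two levels, P₂ = P₁ exp(−Δz/H) with Δz = z₂ − z₁.
Δz = 24800 − 11000 = 13800 m; Δz/H = 13800/21287 = 0.64828.
P₂ = 88.8 × exp(−0.64828) = 88.8 × 0.52294 = 46.437 kPa.

P ≈ 46.4 kPa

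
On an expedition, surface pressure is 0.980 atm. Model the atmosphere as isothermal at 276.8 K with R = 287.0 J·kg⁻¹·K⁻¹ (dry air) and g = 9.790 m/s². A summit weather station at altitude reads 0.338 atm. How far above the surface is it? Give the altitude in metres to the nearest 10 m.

Scale height: H = RT/g = 287.0 × 276.8 / 9.790 = 8114.6 m.
Invert the barometric formula: z = H ln(P₀/P).
P₀/P = 0.980/0.338 = 2.8994; ln(2.8994) = 1.0645.
z = 8114.6 × 1.0645 = 8638.0 m.

z ≈ 8640 m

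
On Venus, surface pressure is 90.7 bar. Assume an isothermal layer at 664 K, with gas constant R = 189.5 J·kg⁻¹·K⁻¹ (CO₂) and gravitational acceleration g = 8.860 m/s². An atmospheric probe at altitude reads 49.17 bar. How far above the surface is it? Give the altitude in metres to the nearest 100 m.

Scale height: H = RT/g = 189.5 × 664 / 8.860 = 14202 m.
Invert the barometric formula: z = H ln(P₀/P).
P₀/P = 90.7/49.17 = 1.8446; ln(1.8446) = 0.61226.
z = 14202 × 0.61226 = 8695.3 m.

z ≈ 8700 m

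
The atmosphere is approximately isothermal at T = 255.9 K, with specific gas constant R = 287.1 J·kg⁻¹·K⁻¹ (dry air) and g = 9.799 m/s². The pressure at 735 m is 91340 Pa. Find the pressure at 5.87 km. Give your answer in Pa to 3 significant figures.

P ≈ 46000 Pa

Scale height: H = RT/g = 287.1 × 255.9 / 9.799 = 7497.6 m.
Between two levels, P₂ = P₁ exp(−Δz/H) with Δz = z₂ − z₁.
Δz = 5870.0 − 735.00 = 5135.0 m; Δz/H = 5135.0/7497.6 = 0.68489.
P₂ = 91340 × exp(−0.68489) = 91340 × 0.50415 = 46049 Pa.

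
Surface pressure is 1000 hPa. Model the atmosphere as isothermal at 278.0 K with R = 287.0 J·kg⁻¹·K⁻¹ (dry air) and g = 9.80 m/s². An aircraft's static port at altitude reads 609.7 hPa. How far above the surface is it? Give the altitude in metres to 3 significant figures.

Scale height: H = RT/g = 287.0 × 278.0 / 9.80 = 8141.4 m.
Invert the barometric formula: z = H ln(P₀/P).
P₀/P = 1000/609.7 = 1.6402; ln(1.6402) = 0.49482.
z = 8141.4 × 0.49482 = 4028.5 m.

z ≈ 4030 m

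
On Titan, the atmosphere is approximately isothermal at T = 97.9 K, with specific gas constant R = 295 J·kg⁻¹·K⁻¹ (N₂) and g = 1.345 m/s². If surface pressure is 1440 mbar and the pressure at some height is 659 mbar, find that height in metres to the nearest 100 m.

Scale height: H = RT/g = 295 × 97.9 / 1.345 = 21472 m.
Invert the barometric formula: z = H ln(P₀/P).
P₀/P = 1440/659 = 2.1851; ln(2.1851) = 0.78166.
z = 21472 × 0.78166 = 16784 m.

z ≈ 16800 m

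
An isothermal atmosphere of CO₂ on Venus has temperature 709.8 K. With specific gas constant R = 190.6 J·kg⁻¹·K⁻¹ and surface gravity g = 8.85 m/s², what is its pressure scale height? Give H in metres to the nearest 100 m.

H ≈ 15300 m

The scale height of an isothermal atmosphere is H = RT/g.
H = 190.6 × 709.8 / 8.85 = 135290/8.85 = 15287 m.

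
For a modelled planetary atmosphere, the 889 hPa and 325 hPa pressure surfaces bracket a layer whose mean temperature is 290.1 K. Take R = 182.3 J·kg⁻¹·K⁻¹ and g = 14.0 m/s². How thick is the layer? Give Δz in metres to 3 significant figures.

Hypsometric equation: Δz = (R T̄/g) ln(P₁/P₂).
R T̄/g = 182.3 × 290.1 / 14.0 = 3777.5 m.
ln(889/325) = ln(2.7354) = 1.0063.
Δz = 3777.5 × 1.0063 = 3801.3 m.

Δz ≈ 3800 m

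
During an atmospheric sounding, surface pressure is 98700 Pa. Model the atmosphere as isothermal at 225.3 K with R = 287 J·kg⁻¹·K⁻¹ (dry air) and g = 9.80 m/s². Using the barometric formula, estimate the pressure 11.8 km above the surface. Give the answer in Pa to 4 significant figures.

Scale height: H = RT/g = 287 × 225.3 / 9.80 = 6598.1 m.
Barometric formula: P = P₀ exp(−z/H).
z/H = 11800/6598.1 = 1.7884; exp(−1.7884) = 0.16723.
P = 98700 × 0.16723 = 16506 Pa.

P ≈ 16510 Pa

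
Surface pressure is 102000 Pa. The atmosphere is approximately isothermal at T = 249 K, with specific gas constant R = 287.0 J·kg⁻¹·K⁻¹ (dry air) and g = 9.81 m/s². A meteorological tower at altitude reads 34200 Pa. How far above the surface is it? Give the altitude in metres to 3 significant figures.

z ≈ 7960 m

Scale height: H = RT/g = 287.0 × 249 / 9.81 = 7284.7 m.
Invert the barometric formula: z = H ln(P₀/P).
P₀/P = 102000/34200 = 2.9825; ln(2.9825) = 1.0928.
z = 7284.7 × 1.0928 = 7960.7 m.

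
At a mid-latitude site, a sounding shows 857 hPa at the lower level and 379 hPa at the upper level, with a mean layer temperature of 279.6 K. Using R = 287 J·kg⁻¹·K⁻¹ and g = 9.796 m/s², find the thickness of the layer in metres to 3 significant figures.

Δz ≈ 6680 m

Hypsometric equation: Δz = (R T̄/g) ln(P₁/P₂).
R T̄/g = 287 × 279.6 / 9.796 = 8191.6 m.
ln(857/379) = ln(2.2612) = 0.81590.
Δz = 8191.6 × 0.81590 = 6683.5 m.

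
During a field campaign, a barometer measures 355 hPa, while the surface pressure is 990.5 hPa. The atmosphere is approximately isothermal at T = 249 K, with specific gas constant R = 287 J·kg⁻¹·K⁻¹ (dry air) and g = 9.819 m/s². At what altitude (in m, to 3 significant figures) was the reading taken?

z ≈ 7470 m

Scale height: H = RT/g = 287 × 249 / 9.819 = 7278.0 m.
Invert the barometric formula: z = H ln(P₀/P).
P₀/P = 990.5/355 = 2.7901; ln(2.7901) = 1.0261.
z = 7278.0 × 1.0261 = 7468.0 m.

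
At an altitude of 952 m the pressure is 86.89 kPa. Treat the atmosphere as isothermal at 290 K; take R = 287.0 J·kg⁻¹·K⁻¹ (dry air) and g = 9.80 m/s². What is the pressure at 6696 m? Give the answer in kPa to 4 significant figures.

Scale height: H = RT/g = 287.0 × 290 / 9.80 = 8492.9 m.
Between two levels, P₂ = P₁ exp(−Δz/H) with Δz = z₂ − z₁.
Δz = 6696.0 − 952.00 = 5744.0 m; Δz/H = 5744.0/8492.9 = 0.67633.
P₂ = 86.89 × exp(−0.67633) = 86.89 × 0.50848 = 44.182 kPa.

P ≈ 44.18 kPa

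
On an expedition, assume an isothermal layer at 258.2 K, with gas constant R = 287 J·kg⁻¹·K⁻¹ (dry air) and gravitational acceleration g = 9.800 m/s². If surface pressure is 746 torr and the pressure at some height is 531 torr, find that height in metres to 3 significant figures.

z ≈ 2570 m

Scale height: H = RT/g = 287 × 258.2 / 9.800 = 7561.6 m.
Invert the barometric formula: z = H ln(P₀/P).
P₀/P = 746/531 = 1.4049; ln(1.4049) = 0.33997.
z = 7561.6 × 0.33997 = 2570.7 m.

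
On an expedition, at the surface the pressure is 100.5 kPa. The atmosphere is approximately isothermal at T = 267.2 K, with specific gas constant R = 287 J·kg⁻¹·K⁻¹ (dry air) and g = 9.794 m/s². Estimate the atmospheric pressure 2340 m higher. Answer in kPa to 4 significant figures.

P ≈ 74.54 kPa

Scale height: H = RT/g = 287 × 267.2 / 9.794 = 7829.9 m.
Barometric formula: P = P₀ exp(−z/H).
z/H = 2340.0/7829.9 = 0.29885; exp(−0.29885) = 0.74167.
P = 100.5 × 0.74167 = 74.538 kPa.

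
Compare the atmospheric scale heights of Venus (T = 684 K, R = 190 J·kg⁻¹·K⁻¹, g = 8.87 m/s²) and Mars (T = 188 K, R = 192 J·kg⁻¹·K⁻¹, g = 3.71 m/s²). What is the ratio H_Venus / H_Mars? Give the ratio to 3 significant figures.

H = RT/g for each body.
H_Venus = 190 × 684 / 8.87 = 14652 m.
H_Mars = 192 × 188 / 3.71 = 9729.4 m.
H_Venus/H_Mars = 14652/9729.4 = 1.5060.

H_Venus/H_Mars ≈ 1.51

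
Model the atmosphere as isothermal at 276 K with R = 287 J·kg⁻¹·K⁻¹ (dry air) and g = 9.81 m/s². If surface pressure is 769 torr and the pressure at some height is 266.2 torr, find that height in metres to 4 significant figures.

Scale height: H = RT/g = 287 × 276 / 9.81 = 8074.6 m.
Invert the barometric formula: z = H ln(P₀/P).
P₀/P = 769/266.2 = 2.8888; ln(2.8888) = 1.0608.
z = 8074.6 × 1.0608 = 8565.5 m.

z ≈ 8566 m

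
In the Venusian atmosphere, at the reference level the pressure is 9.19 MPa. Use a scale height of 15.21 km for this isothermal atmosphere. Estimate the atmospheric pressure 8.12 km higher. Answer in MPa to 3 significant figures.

P ≈ 5.39 MPa

Barometric formula: P = P₀ exp(−z/H).
z/H = 8120.0/15210 = 0.53386; exp(−0.53386) = 0.58634.
P = 9.19 × 0.58634 = 5.3885 MPa.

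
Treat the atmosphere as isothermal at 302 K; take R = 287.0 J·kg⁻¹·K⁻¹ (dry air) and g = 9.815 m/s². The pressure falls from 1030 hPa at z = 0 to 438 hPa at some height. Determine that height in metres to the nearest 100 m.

Scale height: H = RT/g = 287.0 × 302 / 9.815 = 8830.8 m.
Invert the barometric formula: z = H ln(P₀/P).
P₀/P = 1030/438 = 2.3516; ln(2.3516) = 0.85510.
z = 8830.8 × 0.85510 = 7551.2 m.

z ≈ 7600 m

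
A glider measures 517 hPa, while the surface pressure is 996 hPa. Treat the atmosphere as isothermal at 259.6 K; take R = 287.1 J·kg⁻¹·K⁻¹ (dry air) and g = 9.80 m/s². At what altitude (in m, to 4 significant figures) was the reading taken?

Scale height: H = RT/g = 287.1 × 259.6 / 9.80 = 7605.2 m.
Invert the barometric formula: z = H ln(P₀/P).
P₀/P = 996/517 = 1.9265; ln(1.9265) = 0.65570.
z = 7605.2 × 0.65570 = 4986.7 m.

z ≈ 4987 m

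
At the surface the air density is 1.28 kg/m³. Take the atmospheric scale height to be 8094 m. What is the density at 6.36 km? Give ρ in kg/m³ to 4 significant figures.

ρ ≈ 0.5834 kg/m³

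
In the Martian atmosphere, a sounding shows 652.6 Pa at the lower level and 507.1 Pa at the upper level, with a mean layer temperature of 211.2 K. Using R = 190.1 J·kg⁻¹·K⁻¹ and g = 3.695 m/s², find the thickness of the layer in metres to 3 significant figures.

Hypsometric equation: Δz = (R T̄/g) ln(P₁/P₂).
R T̄/g = 190.1 × 211.2 / 3.695 = 10866 m.
ln(652.6/507.1) = ln(1.2869) = 0.25224.
Δz = 10866 × 0.25224 = 2740.8 m.

Δz ≈ 2740 m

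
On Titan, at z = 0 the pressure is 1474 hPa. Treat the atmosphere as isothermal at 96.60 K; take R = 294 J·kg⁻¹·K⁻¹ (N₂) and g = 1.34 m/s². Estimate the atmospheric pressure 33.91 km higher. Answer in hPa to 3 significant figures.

P ≈ 298 hPa

Scale height: H = RT/g = 294 × 96.60 / 1.34 = 21194 m.
Barometric formula: P = P₀ exp(−z/H).
z/H = 33910/21194 = 1.6000; exp(−1.6000) = 0.20190.
P = 1474 × 0.20190 = 297.60 hPa.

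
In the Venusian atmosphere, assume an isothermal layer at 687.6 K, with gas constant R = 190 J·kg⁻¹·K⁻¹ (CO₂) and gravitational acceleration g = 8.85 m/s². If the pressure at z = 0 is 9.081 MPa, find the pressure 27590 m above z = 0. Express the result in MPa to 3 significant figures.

Scale height: H = RT/g = 190 × 687.6 / 8.85 = 14762 m.
Barometric formula: P = P₀ exp(−z/H).
z/H = 27590/14762 = 1.8690; exp(−1.8690) = 0.15428.
P = 9.081 × 0.15428 = 1.4010 MPa.

P ≈ 1.40 MPa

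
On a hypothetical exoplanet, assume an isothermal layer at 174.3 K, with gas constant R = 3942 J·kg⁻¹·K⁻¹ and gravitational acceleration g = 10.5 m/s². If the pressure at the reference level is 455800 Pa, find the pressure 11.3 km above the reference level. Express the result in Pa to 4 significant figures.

P ≈ 383500 Pa

Scale height: H = RT/g = 3942 × 174.3 / 10.5 = 65437 m.
Barometric formula: P = P₀ exp(−z/H).
z/H = 11300/65437 = 0.17269; exp(−0.17269) = 0.84140.
P = 455800 × 0.84140 = 383510 Pa.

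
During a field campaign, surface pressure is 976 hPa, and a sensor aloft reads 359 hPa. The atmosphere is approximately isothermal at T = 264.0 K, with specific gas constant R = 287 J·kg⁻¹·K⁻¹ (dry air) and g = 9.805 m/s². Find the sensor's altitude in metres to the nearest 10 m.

z ≈ 7730 m

Scale height: H = RT/g = 287 × 264.0 / 9.805 = 7727.5 m.
Invert the barometric formula: z = H ln(P₀/P).
P₀/P = 976/359 = 2.7187; ln(2.7187) = 1.0002.
z = 7727.5 × 1.0002 = 7729.0 m.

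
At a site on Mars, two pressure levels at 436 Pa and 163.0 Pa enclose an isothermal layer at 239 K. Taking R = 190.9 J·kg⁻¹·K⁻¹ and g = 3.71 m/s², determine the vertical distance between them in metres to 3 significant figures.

Hypsometric equation: Δz = (R T̄/g) ln(P₁/P₂).
R T̄/g = 190.9 × 239 / 3.71 = 12298 m.
ln(436/163.0) = ln(2.6748) = 0.98387.
Δz = 12298 × 0.98387 = 12100 m.

Δz ≈ 12100 m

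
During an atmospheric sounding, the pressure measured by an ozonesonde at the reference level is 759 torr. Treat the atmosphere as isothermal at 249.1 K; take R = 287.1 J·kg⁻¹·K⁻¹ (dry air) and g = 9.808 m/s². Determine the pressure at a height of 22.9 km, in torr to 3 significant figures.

P ≈ 32.8 torr

Scale height: H = RT/g = 287.1 × 249.1 / 9.808 = 7291.7 m.
Barometric formula: P = P₀ exp(−z/H).
z/H = 22900/7291.7 = 3.1406; exp(−3.1406) = 0.043257.
P = 759 × 0.043257 = 32.832 torr.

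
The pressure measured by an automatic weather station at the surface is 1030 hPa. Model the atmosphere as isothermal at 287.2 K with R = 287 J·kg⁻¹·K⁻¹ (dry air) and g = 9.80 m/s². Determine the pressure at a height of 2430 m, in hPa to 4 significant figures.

Scale height: H = RT/g = 287 × 287.2 / 9.80 = 8410.9 m.
Barometric formula: P = P₀ exp(−z/H).
z/H = 2430.0/8410.9 = 0.28891; exp(−0.28891) = 0.74908.
P = 1030 × 0.74908 = 771.55 hPa.

P ≈ 771.6 hPa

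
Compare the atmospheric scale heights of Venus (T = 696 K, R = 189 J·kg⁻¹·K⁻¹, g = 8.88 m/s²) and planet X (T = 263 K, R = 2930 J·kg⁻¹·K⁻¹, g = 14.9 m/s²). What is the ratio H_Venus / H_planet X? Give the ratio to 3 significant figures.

H_Venus/H_planet X ≈ 0.286

H = RT/g for each body.
H_Venus = 189 × 696 / 8.88 = 14814 m.
H_planet X = 2930 × 263 / 14.9 = 51717 m.
H_Venus/H_planet X = 14814/51717 = 0.28644.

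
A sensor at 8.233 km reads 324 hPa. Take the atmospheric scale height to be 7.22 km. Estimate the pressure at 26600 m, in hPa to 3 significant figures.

Between two levels, P₂ = P₁ exp(−Δz/H) with Δz = z₂ − z₁.
Δz = 26600 − 8233.0 = 18367 m; Δz/H = 18367/7220.0 = 2.5439.
P₂ = 324 × exp(−2.5439) = 324 × 0.078559 = 25.453 hPa.

P ≈ 25.5 hPa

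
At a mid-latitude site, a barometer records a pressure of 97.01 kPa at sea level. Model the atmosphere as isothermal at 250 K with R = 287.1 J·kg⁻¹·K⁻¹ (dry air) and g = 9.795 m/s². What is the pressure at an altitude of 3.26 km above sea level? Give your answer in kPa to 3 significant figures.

P ≈ 62.2 kPa

Scale height: H = RT/g = 287.1 × 250 / 9.795 = 7327.7 m.
Barometric formula: P = P₀ exp(−z/H).
z/H = 3260.0/7327.7 = 0.44489; exp(−0.44489) = 0.64089.
P = 97.01 × 0.64089 = 62.173 kPa.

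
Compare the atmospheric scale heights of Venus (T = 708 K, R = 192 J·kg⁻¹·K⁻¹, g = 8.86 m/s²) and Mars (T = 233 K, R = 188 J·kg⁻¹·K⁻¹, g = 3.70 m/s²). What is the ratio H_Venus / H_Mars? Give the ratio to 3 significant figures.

H_Venus/H_Mars ≈ 1.30

H = RT/g for each body.
H_Venus = 192 × 708 / 8.86 = 15343 m.
H_Mars = 188 × 233 / 3.70 = 11839 m.
H_Venus/H_Mars = 15343/11839 = 1.2960.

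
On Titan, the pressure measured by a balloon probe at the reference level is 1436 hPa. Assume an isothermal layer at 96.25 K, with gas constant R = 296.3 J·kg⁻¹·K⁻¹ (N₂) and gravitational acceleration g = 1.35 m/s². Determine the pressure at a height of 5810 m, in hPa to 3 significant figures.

Scale height: H = RT/g = 296.3 × 96.25 / 1.35 = 21125 m.
Barometric formula: P = P₀ exp(−z/H).
z/H = 5810.0/21125 = 0.27503; exp(−0.27503) = 0.75955.
P = 1436 × 0.75955 = 1090.7 hPa.

P ≈ 1090 hPa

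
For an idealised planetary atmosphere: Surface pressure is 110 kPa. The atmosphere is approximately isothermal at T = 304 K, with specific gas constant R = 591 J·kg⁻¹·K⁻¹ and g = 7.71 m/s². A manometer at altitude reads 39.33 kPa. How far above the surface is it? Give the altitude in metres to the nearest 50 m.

z ≈ 23950 m

Scale height: H = RT/g = 591 × 304 / 7.71 = 23303 m.
Invert the barometric formula: z = H ln(P₀/P).
P₀/P = 110/39.33 = 2.7968; ln(2.7968) = 1.0285.
z = 23303 × 1.0285 = 23967 m.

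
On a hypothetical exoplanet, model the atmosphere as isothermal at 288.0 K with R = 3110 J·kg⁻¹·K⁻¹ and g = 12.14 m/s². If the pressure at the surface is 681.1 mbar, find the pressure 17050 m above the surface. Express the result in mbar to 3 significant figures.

Scale height: H = RT/g = 3110 × 288.0 / 12.14 = 73779 m.
Barometric formula: P = P₀ exp(−z/H).
z/H = 17050/73779 = 0.23110; exp(−0.23110) = 0.79366.
P = 681.1 × 0.79366 = 540.56 mbar.

P ≈ 541 mbar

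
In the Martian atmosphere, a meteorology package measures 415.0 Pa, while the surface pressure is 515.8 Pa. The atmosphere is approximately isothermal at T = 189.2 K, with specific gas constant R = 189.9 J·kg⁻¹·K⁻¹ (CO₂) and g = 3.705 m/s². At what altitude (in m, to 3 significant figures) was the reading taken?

Scale height: H = RT/g = 189.9 × 189.2 / 3.705 = 9697.5 m.
Invert the barometric formula: z = H ln(P₀/P).
P₀/P = 515.8/415.0 = 1.2429; ln(1.2429) = 0.21745.
z = 9697.5 × 0.21745 = 2108.7 m.

z ≈ 2110 m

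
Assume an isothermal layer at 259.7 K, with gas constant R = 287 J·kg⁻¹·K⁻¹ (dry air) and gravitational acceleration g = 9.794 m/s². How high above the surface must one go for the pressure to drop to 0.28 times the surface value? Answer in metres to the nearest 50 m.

z ≈ 9700 m

Scale height: H = RT/g = 287 × 259.7 / 9.794 = 7610.2 m.
Set P/P₀ = exp(−z/H) = 0.28, so z = −H ln(0.28).
−ln(0.28) = 1.2730; z = 7610.2 × 1.2730 = 9687.8 m.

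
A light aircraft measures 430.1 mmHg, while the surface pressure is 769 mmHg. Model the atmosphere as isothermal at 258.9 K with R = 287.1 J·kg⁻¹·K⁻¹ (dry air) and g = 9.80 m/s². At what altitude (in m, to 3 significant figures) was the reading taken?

z ≈ 4410 m

Scale height: H = RT/g = 287.1 × 258.9 / 9.80 = 7584.7 m.
Invert the barometric formula: z = H ln(P₀/P).
P₀/P = 769/430.1 = 1.7880; ln(1.7880) = 0.58110.
z = 7584.7 × 0.58110 = 4407.5 m.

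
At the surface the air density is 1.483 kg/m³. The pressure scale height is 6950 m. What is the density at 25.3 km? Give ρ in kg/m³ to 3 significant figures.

ρ ≈ 0.0389 kg/m³

In an isothermal atmosphere, density decays like pressure: ρ = ρ₀ exp(−z/H).
z/H = 25300/6950.0 = 3.6403; exp(−3.6403) = 0.026244.
ρ = 1.483 × 0.026244 = 0.038920 kg/m³.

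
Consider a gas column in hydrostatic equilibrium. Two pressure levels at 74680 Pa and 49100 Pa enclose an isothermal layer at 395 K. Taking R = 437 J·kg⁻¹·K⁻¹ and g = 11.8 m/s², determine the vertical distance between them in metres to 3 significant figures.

Hypsometric equation: Δz = (R T̄/g) ln(P₁/P₂).
R T̄/g = 437 × 395 / 11.8 = 14628 m.
ln(74680/49100) = ln(1.5210) = 0.41937.
Δz = 14628 × 0.41937 = 6134.5 m.

Δz ≈ 6130 m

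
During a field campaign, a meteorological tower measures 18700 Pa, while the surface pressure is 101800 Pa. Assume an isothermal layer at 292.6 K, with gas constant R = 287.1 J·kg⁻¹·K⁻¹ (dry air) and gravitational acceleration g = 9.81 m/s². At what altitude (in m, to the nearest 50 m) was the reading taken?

z ≈ 14500 m

Scale height: H = RT/g = 287.1 × 292.6 / 9.81 = 8563.2 m.
Invert the barometric formula: z = H ln(P₀/P).
P₀/P = 101800/18700 = 5.4439; ln(5.4439) = 1.6945.
z = 8563.2 × 1.6945 = 14510 m.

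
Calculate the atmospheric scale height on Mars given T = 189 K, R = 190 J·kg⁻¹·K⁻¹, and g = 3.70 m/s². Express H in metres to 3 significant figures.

The scale height of an isothermal atmosphere is H = RT/g.
H = 190 × 189 / 3.70 = 35910/3.70 = 9705.4 m.

H ≈ 9710 m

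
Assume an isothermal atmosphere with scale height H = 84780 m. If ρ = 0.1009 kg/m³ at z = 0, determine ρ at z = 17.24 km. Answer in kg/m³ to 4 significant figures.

In an isothermal atmosphere, density decays like pressure: ρ = ρ₀ exp(−z/H).
z/H = 17240/84780 = 0.20335; exp(−0.20335) = 0.81599.
ρ = 0.1009 × 0.81599 = 0.082333 kg/m³.

ρ ≈ 0.08233 kg/m³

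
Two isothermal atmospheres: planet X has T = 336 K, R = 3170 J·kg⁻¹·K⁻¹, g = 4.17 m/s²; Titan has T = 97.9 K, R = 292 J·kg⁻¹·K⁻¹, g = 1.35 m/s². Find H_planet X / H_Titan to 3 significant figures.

H = RT/g for each body.
H_planet X = 3170 × 336 / 4.17 = 255420 m.
H_Titan = 292 × 97.9 / 1.35 = 21175 m.
H_planet X/H_Titan = 255420/21175 = 12.062.

H_planet X/H_Titan ≈ 12.1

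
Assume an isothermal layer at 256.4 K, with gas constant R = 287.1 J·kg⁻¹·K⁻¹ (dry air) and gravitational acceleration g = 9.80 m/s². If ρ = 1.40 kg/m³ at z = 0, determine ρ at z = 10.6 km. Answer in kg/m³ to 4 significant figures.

ρ ≈ 0.3414 kg/m³

Scale height: H = RT/g = 287.1 × 256.4 / 9.80 = 7511.5 m.
In an isothermal atmosphere, density decays like pressure: ρ = ρ₀ exp(−z/H).
z/H = 10600/7511.5 = 1.4112; exp(−1.4112) = 0.24385.
ρ = 1.40 × 0.24385 = 0.34139 kg/m³.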